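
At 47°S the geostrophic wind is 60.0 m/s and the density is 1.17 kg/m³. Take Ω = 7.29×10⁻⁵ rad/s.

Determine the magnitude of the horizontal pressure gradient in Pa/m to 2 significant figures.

Coriolis parameter at 47°S:
f = 2Ω sin φ = 2 × 7.29×10⁻⁵ × sin 47° = 1.07×10⁻⁴ s⁻¹
Geostrophic balance rearranged: |∂P/∂n| = f ρ V_g
|∂P/∂n| = 1.07×10⁻⁴ × 1.17 × 60.0 = 7.49×10⁻³ Pa/m

7.5×10⁻³ Pa/m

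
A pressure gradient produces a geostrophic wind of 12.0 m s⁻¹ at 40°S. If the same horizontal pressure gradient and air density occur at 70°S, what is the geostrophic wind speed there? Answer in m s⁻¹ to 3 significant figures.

8.21 m s⁻¹

With the same pressure gradient and density, V_g ∝ 1/f ∝ 1/sin φ.
V₂ = V₁ · sin φ₁ / sin φ₂ = 12.0 × sin 40° / sin 70°
V₂ = 12.0 × 0.6428/0.9397 = 8.21 m s⁻¹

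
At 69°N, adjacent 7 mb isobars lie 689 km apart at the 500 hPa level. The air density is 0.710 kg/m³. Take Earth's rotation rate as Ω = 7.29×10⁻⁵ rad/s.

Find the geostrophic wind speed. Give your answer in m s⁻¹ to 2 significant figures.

11 m s⁻¹

Coriolis parameter at 69°N:
f = 2Ω sin φ = 2 × 7.29×10⁻⁵ × sin 69° = 1.36×10⁻⁴ s⁻¹
Pressure gradient: |∂P/∂n| = 700 Pa / 689000 m = 1.02×10⁻³ Pa/m
Geostrophic balance (pressure-gradient force = Coriolis force):
V_g = (1/(fρ)) |∂P/∂n| = 1.02×10⁻³ / (1.36×10⁻⁴ × 0.710) = 10.5 m/s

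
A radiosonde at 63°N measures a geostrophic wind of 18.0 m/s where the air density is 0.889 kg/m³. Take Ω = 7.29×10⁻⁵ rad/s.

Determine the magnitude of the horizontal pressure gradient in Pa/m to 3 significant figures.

Coriolis parameter at 63°N:
f = 2Ω sin φ = 2 × 7.29×10⁻⁵ × sin 63° = 1.30×10⁻⁴ s⁻¹
Geostrophic balance rearranged: |∂P/∂n| = f ρ V_g
|∂P/∂n| = 1.30×10⁻⁴ × 0.889 × 18.0 = 2.08×10⁻³ Pa/m

2.08×10⁻³ Pa/m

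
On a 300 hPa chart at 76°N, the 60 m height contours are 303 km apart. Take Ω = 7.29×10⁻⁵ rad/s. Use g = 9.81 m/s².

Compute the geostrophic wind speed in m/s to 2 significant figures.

Coriolis parameter at 76°N:
f = 2Ω sin φ = 2 × 7.29×10⁻⁵ × sin 76° = 1.41×10⁻⁴ s⁻¹
Height gradient: |∂Z/∂n| = 60 m / 303000 m = 1.98×10⁻⁴
On a pressure surface, geostrophic balance gives V_g = (g/f)|∂Z/∂n|:
V_g = 9.81 × 1.98×10⁻⁴ / 1.41×10⁻⁴ = 13.7 m/s

14 m/s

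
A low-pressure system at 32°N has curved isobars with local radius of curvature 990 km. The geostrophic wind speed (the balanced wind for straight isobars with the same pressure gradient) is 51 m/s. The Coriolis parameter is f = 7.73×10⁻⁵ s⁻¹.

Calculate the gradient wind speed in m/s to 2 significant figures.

35 m/s

Around a low, centrifugal force acts outward with Coriolis, so pressure-gradient force balances both:
(1/ρ)|∂P/∂n| = fV + V²/R  →  V² + fR·V − fR·V_g = 0
With fR = 7.73×10⁻⁵ × 990×10³ m = 76.5 m/s:
V = [−fR + √((fR)² + 4 fR V_g)]/2 = [−76.5 + √(76.5² + 4×76.5×51)]/2 = 35 m/s
Subgeostrophic (V < V_g = 51 m/s), as expected around a low.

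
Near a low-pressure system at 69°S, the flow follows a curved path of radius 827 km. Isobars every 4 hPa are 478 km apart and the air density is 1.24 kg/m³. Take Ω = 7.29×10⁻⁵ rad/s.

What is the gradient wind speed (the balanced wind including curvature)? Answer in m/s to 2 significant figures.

Coriolis parameter at 69°S:
f = 2Ω sin φ = 2 × 7.29×10⁻⁵ × sin 69° = 1.36×10⁻⁴ s⁻¹
Pressure gradient: |∂P/∂n| = 400 Pa / 478000 m = 8.37×10⁻⁴ Pa/m
Geostrophic speed: V_g = |∂P/∂n|/(fρ) = 8.37×10⁻⁴/(1.36×10⁻⁴ × 1.24) = 4.96 m/s
Around a low, centrifugal force acts outward with Coriolis, so pressure-gradient force balances both:
(1/ρ)|∂P/∂n| = fV + V²/R  →  V² + fR·V − fR·V_g = 0
With fR = 1.36×10⁻⁴ × 827×10³ m = 113 m/s:
V = [−fR + √((fR)² + 4 fR V_g)]/2 = [−113 + √(113² + 4×113×4.96)]/2 = 4.76 m/s
Subgeostrophic (V < V_g = 4.96 m/s), as expected around a low.

4.8 m/s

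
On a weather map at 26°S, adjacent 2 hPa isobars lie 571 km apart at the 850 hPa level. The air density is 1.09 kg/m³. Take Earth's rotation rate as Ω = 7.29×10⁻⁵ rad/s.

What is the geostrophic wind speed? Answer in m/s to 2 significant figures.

5.0 m/s

Coriolis parameter at 26°S:
f = 2Ω sin φ = 2 × 7.29×10⁻⁵ × sin 26° = 6.39×10⁻⁵ s⁻¹
Pressure gradient: |∂P/∂n| = 200 Pa / 571000 m = 3.50×10⁻⁴ Pa/m
Geostrophic balance (pressure-gradient force = Coriolis force):
V_g = (1/(fρ)) |∂P/∂n| = 3.50×10⁻⁴ / (6.39×10⁻⁵ × 1.09) = 5.03 m/s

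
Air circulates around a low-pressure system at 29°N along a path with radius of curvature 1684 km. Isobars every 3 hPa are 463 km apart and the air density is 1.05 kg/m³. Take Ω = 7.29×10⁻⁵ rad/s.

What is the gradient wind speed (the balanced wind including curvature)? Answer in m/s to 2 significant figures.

Coriolis parameter at 29°N:
f = 2Ω sin φ = 2 × 7.29×10⁻⁵ × sin 29° = 7.07×10⁻⁵ s⁻¹
Pressure gradient: |∂P/∂n| = 300 Pa / 463000 m = 6.48×10⁻⁴ Pa/m
Geostrophic speed: V_g = |∂P/∂n|/(fρ) = 6.48×10⁻⁴/(7.07×10⁻⁵ × 1.05) = 8.73 m/s
Around a low, centrifugal force acts outward with Coriolis, so pressure-gradient force balances both:
(1/ρ)|∂P/∂n| = fV + V²/R  →  V² + fR·V − fR·V_g = 0
With fR = 7.07×10⁻⁵ × 1684×10³ m = 119 m/s:
V = [−fR + √((fR)² + 4 fR V_g)]/2 = [−119 + √(119² + 4×119×8.73)]/2 = 8.17 m/s
Subgeostrophic (V < V_g = 8.73 m/s), as expected around a low.

8.2 m/s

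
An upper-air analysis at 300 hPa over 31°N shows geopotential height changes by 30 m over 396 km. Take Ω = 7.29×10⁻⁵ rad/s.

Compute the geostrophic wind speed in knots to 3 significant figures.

19.2 knots

Coriolis parameter at 31°N:
f = 2Ω sin φ = 2 × 7.29×10⁻⁵ × sin 31° = 7.51×10⁻⁵ s⁻¹
Height gradient: |∂Z/∂n| = 30 m / 396000 m = 7.58×10⁻⁵
On a pressure surface, geostrophic balance gives V_g = (g/f)|∂Z/∂n|:
V_g = 9.81 × 7.58×10⁻⁵ / 7.51×10⁻⁵ = 9.90 m/s
Converting: 9.90 m/s × 1.944 = 19.2 knots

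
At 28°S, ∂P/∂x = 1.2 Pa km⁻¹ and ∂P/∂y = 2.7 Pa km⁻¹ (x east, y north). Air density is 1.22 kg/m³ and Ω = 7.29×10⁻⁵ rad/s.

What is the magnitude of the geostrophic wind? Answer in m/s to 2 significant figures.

Coriolis parameter at 28°S:
f = 2Ω sin φ = 2 × 7.29×10⁻⁵ × sin 28° = 6.84×10⁻⁵ s⁻¹
In the Southern Hemisphere f is negative: f = −6.84×10⁻⁵ s⁻¹.
Component geostrophic relations (x east, y north):
u_g = −(1/(fρ)) ∂P/∂y,  v_g = (1/(fρ)) ∂P/∂x
u_g = −(2.7×10⁻³)/(−6.84×10⁻⁵ × 1.22) = 32.3 m/s;  v_g = (1.2×10⁻³)/(−6.84×10⁻⁵ × 1.22) = −14.4 m/s
|V_g| = √(u_g² + v_g²) = 35.4 m/s

35 m/s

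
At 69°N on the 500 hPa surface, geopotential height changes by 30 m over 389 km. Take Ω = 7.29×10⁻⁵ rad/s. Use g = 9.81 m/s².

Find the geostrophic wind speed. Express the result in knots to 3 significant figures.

10.8 knots

Coriolis parameter at 69°N:
f = 2Ω sin φ = 2 × 7.29×10⁻⁵ × sin 69° = 1.36×10⁻⁴ s⁻¹
Height gradient: |∂Z/∂n| = 30 m / 389000 m = 7.71×10⁻⁵
On a pressure surface, geostrophic balance gives V_g = (g/f)|∂Z/∂n|:
V_g = 9.81 × 7.71×10⁻⁵ / 1.36×10⁻⁴ = 5.56 m/s
Converting: 5.56 m/s × 1.944 = 10.8 knots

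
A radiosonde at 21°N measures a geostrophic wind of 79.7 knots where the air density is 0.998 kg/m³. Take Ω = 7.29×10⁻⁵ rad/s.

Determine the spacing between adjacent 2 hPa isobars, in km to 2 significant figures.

94 km

Coriolis parameter at 21°N:
f = 2Ω sin φ = 2 × 7.29×10⁻⁵ × sin 21° = 5.23×10⁻⁵ s⁻¹
Wind speed in SI: 79.7 knots = 41.0 m/s
Geostrophic balance rearranged: |∂P/∂n| = f ρ V_g
|∂P/∂n| = 5.23×10⁻⁵ × 0.998 × 41.0 = 2.14×10⁻³ Pa/m
Isobar spacing: Δn = ΔP/|∂P/∂n| = 200 Pa / 2.14×10⁻³ Pa/m = 93544 m ≈ 94 km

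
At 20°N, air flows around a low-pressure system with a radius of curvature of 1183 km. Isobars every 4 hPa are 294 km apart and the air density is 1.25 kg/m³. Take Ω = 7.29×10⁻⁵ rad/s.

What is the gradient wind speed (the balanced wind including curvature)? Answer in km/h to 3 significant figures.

Coriolis parameter at 20°N:
f = 2Ω sin φ = 2 × 7.29×10⁻⁵ × sin 20° = 4.99×10⁻⁵ s⁻¹
Pressure gradient: |∂P/∂n| = 400 Pa / 294000 m = 1.36×10⁻³ Pa/m
Geostrophic speed: V_g = |∂P/∂n|/(fρ) = 1.36×10⁻³/(4.99×10⁻⁵ × 1.25) = 21.8 m/s
Around a low, centrifugal force acts outward with Coriolis, so pressure-gradient force balances both:
(1/ρ)|∂P/∂n| = fV + V²/R  →  V² + fR·V − fR·V_g = 0
With fR = 4.99×10⁻⁵ × 1183×10³ m = 59.0 m/s:
V = [−fR + √((fR)² + 4 fR V_g)]/2 = [−59.0 + √(59.0² + 4×59.0×21.8)]/2 = 17 m/s
Subgeostrophic (V < V_g = 21.8 m/s), as expected around a low.
Converting: 17 m/s × 3.6 = 61.0 km/h

61.0 km/h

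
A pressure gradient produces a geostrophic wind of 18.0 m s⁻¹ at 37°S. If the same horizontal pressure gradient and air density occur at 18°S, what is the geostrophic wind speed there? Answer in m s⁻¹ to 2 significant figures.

With the same pressure gradient and density, V_g ∝ 1/f ∝ 1/sin φ.
V₂ = V₁ · sin φ₁ / sin φ₂ = 18.0 × sin 37° / sin 18°
V₂ = 18.0 × 0.6018/0.3090 = 35 m s⁻¹

35 m s⁻¹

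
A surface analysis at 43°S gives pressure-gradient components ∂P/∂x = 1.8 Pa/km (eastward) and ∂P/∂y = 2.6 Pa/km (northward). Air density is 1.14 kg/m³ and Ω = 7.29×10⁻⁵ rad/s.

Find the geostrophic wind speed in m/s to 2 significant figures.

28 m/s

Coriolis parameter at 43°S:
f = 2Ω sin φ = 2 × 7.29×10⁻⁵ × sin 43° = 9.94×10⁻⁵ s⁻¹
In the Southern Hemisphere f is negative: f = −9.94×10⁻⁵ s⁻¹.
Component geostrophic relations (x east, y north):
u_g = −(1/(fρ)) ∂P/∂y,  v_g = (1/(fρ)) ∂P/∂x
u_g = −(2.6×10⁻³)/(−9.94×10⁻⁵ × 1.14) = 22.9 m/s;  v_g = (1.8×10⁻³)/(−9.94×10⁻⁵ × 1.14) = −15.9 m/s
|V_g| = √(u_g² + v_g²) = 27.9 m/s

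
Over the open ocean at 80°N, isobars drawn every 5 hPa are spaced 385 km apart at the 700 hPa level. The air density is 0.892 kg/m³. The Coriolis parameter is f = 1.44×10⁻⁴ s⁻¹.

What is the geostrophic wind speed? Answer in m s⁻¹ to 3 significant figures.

Pressure gradient: |∂P/∂n| = 500 Pa / 385000 m = 1.30×10⁻³ Pa/m
Geostrophic balance (pressure-gradient force = Coriolis force):
V_g = (1/(fρ)) |∂P/∂n| = 1.30×10⁻³ / (1.44×10⁻⁴ × 0.892) = 10.1 m/s

10.1 m s⁻¹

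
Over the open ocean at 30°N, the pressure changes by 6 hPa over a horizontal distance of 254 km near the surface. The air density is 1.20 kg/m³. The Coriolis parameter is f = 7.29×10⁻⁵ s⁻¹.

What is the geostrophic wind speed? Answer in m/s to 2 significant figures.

Pressure gradient: |∂P/∂n| = 600 Pa / 254000 m = 2.36×10⁻³ Pa/m
Geostrophic balance (pressure-gradient force = Coriolis force):
V_g = (1/(fρ)) |∂P/∂n| = 2.36×10⁻³ / (7.29×10⁻⁵ × 1.20) = 27.0 m/s

27 m/s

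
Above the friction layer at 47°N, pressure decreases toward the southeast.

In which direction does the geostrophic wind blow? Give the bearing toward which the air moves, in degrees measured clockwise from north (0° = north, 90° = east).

The pressure-gradient force points toward the southeast (bearing 135°).
Geostrophic balance: in the Northern Hemisphere the Coriolis force deflects motion to the right, so the geostrophic wind blows 90° to the right of the pressure-gradient force (low pressure on the left).
Rotating 135° by 90° clockwise gives 225° — the wind blows toward the southwest.

225°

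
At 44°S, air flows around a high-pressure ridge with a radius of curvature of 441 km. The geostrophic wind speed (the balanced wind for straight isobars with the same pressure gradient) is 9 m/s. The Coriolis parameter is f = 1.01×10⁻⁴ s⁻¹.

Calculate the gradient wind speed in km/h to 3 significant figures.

45.1 km/h

Around a high, pressure-gradient force acts outward with centrifugal, so Coriolis balances both:
fV = (1/ρ)|∂P/∂n| + V²/R  →  V² − fR·V + fR·V_g = 0
With fR = 1.01×10⁻⁴ × 441×10³ m = 44.5 m/s:
V = [fR − √((fR)² − 4 fR V_g)]/2 = [44.5 − √(44.5² − 4×44.5×9)]/2 = 12.5 m/s
Supergeostrophic (V > V_g = 9 m/s), as expected around a high.
Converting: 12.5 m/s × 3.6 = 45.1 km/h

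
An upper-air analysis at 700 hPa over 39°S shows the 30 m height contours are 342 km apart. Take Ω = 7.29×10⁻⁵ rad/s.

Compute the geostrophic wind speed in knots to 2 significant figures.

Coriolis parameter at 39°S:
f = 2Ω sin φ = 2 × 7.29×10⁻⁵ × sin 39° = 9.18×10⁻⁵ s⁻¹
Height gradient: |∂Z/∂n| = 30 m / 342000 m = 8.77×10⁻⁵
On a pressure surface, geostrophic balance gives V_g = (g/f)|∂Z/∂n|:
V_g = 9.81 × 8.77×10⁻⁵ / 9.18×10⁻⁵ = 9.38 m/s
Converting: 9.38 m/s × 1.944 = 18 knots

18 knots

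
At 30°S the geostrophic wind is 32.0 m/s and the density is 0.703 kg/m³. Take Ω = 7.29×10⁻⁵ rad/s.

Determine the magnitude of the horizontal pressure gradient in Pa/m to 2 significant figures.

Coriolis parameter at 30°S:
f = 2Ω sin φ = 2 × 7.29×10⁻⁵ × sin 30° = 7.29×10⁻⁵ s⁻¹
Geostrophic balance rearranged: |∂P/∂n| = f ρ V_g
|∂P/∂n| = 7.29×10⁻⁵ × 0.703 × 32.0 = 1.64×10⁻³ Pa/m

1.6×10⁻³ Pa/m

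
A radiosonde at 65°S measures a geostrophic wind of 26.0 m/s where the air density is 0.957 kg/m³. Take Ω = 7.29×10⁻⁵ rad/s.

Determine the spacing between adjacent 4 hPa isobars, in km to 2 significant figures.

Coriolis parameter at 65°S:
f = 2Ω sin φ = 2 × 7.29×10⁻⁵ × sin 65° = 1.32×10⁻⁴ s⁻¹
Geostrophic balance rearranged: |∂P/∂n| = f ρ V_g
|∂P/∂n| = 1.32×10⁻⁴ × 0.957 × 26.0 = 3.29×10⁻³ Pa/m
Isobar spacing: Δn = ΔP/|∂P/∂n| = 400 Pa / 3.29×10⁻³ Pa/m = 121658 m ≈ 120 km

120 km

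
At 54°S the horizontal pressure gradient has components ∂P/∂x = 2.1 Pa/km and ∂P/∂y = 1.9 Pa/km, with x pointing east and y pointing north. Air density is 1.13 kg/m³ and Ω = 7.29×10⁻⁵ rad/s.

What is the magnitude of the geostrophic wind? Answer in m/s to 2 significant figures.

21 m/s

Coriolis parameter at 54°S:
f = 2Ω sin φ = 2 × 7.29×10⁻⁵ × sin 54° = 1.18×10⁻⁴ s⁻¹
In the Southern Hemisphere f is negative: f = −1.18×10⁻⁴ s⁻¹.
Component geostrophic relations (x east, y north):
u_g = −(1/(fρ)) ∂P/∂y,  v_g = (1/(fρ)) ∂P/∂x
u_g = −(1.9×10⁻³)/(−1.18×10⁻⁴ × 1.13) = 14.3 m/s;  v_g = (2.1×10⁻³)/(−1.18×10⁻⁴ × 1.13) = −15.8 m/s
|V_g| = √(u_g² + v_g²) = 21.2 m/s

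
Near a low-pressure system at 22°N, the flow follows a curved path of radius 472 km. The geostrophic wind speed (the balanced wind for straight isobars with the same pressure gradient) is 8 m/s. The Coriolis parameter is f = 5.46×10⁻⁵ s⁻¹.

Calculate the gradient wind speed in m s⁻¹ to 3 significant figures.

6.41 m s⁻¹

Around a low, centrifugal force acts outward with Coriolis, so pressure-gradient force balances both:
(1/ρ)|∂P/∂n| = fV + V²/R  →  V² + fR·V − fR·V_g = 0
With fR = 5.46×10⁻⁵ × 472×10³ m = 25.8 m/s:
V = [−fR + √((fR)² + 4 fR V_g)]/2 = [−25.8 + √(25.8² + 4×25.8×8)]/2 = 6.41 m/s
Subgeostrophic (V < V_g = 8 m/s), as expected around a low.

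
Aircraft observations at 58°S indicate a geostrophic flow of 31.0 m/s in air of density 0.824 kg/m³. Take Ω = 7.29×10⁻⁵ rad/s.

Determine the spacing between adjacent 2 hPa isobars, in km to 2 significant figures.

Coriolis parameter at 58°S:
f = 2Ω sin φ = 2 × 7.29×10⁻⁵ × sin 58° = 1.24×10⁻⁴ s⁻¹
Geostrophic balance rearranged: |∂P/∂n| = f ρ V_g
|∂P/∂n| = 1.24×10⁻⁴ × 0.824 × 31.0 = 3.16×10⁻³ Pa/m
Isobar spacing: Δn = ΔP/|∂P/∂n| = 200 Pa / 3.16×10⁻³ Pa/m = 63323 m ≈ 63 km

63 km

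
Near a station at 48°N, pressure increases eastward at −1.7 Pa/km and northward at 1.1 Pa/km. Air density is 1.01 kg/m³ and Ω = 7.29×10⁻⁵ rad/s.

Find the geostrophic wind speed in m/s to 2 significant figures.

19 m/s

Coriolis parameter at 48°N:
f = 2Ω sin φ = 2 × 7.29×10⁻⁵ × sin 48° = 1.08×10⁻⁴ s⁻¹
Component geostrophic relations (x east, y north):
u_g = −(1/(fρ)) ∂P/∂y,  v_g = (1/(fρ)) ∂P/∂x
u_g = −(1.1×10⁻³)/(1.08×10⁻⁴ × 1.01) = −10.1 m/s;  v_g = (−1.7×10⁻³)/(1.08×10⁻⁴ × 1.01) = −15.5 m/s
|V_g| = √(u_g² + v_g²) = 18.5 m/s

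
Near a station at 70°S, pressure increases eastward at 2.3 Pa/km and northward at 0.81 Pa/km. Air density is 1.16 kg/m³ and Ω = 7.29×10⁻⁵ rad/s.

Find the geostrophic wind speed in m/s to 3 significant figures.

15.3 m/s

Coriolis parameter at 70°S:
f = 2Ω sin φ = 2 × 7.29×10⁻⁵ × sin 70° = 1.37×10⁻⁴ s⁻¹
In the Southern Hemisphere f is negative: f = −1.37×10⁻⁴ s⁻¹.
Component geostrophic relations (x east, y north):
u_g = −(1/(fρ)) ∂P/∂y,  v_g = (1/(fρ)) ∂P/∂x
u_g = −(0.81×10⁻³)/(−1.37×10⁻⁴ × 1.16) = 5.10 m/s;  v_g = (2.3×10⁻³)/(−1.37×10⁻⁴ × 1.16) = −14.5 m/s
|V_g| = √(u_g² + v_g²) = 15.3 m/s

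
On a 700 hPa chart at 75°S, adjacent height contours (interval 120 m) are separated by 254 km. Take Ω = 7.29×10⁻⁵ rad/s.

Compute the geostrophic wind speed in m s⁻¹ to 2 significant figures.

33 m s⁻¹

Coriolis parameter at 75°S:
f = 2Ω sin φ = 2 × 7.29×10⁻⁵ × sin 75° = 1.41×10⁻⁴ s⁻¹
Height gradient: |∂Z/∂n| = 120 m / 254000 m = 4.72×10⁻⁴
On a pressure surface, geostrophic balance gives V_g = (g/f)|∂Z/∂n|:
V_g = 9.81 × 4.72×10⁻⁴ / 1.41×10⁻⁴ = 32.9 m/s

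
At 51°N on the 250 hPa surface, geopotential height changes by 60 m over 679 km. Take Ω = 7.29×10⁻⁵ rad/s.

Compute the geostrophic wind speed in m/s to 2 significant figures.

7.7 m/s

Coriolis parameter at 51°N:
f = 2Ω sin φ = 2 × 7.29×10⁻⁵ × sin 51° = 1.13×10⁻⁴ s⁻¹
Height gradient: |∂Z/∂n| = 60 m / 679000 m = 8.84×10⁻⁵
On a pressure surface, geostrophic balance gives V_g = (g/f)|∂Z/∂n|:
V_g = 9.81 × 8.84×10⁻⁵ / 1.13×10⁻⁴ = 7.65 m/s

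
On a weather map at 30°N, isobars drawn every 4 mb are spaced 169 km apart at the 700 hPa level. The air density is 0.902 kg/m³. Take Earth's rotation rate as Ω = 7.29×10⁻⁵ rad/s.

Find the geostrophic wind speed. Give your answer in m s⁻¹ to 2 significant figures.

36 m s⁻¹

Coriolis parameter at 30°N:
f = 2Ω sin φ = 2 × 7.29×10⁻⁵ × sin 30° = 7.29×10⁻⁵ s⁻¹
Pressure gradient: |∂P/∂n| = 400 Pa / 169000 m = 2.37×10⁻³ Pa/m
Geostrophic balance (pressure-gradient force = Coriolis force):
V_g = (1/(fρ)) |∂P/∂n| = 2.37×10⁻³ / (7.29×10⁻⁵ × 0.902) = 36.0 m/s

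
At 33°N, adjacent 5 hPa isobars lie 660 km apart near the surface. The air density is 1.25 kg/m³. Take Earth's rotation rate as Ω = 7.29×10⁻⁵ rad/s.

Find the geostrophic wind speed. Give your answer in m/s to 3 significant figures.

7.63 m/s

Coriolis parameter at 33°N:
f = 2Ω sin φ = 2 × 7.29×10⁻⁵ × sin 33° = 7.94×10⁻⁵ s⁻¹
Pressure gradient: |∂P/∂n| = 500 Pa / 660000 m = 7.58×10⁻⁴ Pa/m
Geostrophic balance (pressure-gradient force = Coriolis force):
V_g = (1/(fρ)) |∂P/∂n| = 7.58×10⁻⁴ / (7.94×10⁻⁵ × 1.25) = 7.63 m/s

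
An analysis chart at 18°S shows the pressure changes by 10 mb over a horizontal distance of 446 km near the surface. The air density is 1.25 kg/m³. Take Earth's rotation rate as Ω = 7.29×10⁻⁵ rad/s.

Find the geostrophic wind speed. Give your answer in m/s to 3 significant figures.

Coriolis parameter at 18°S:
f = 2Ω sin φ = 2 × 7.29×10⁻⁵ × sin 18° = 4.51×10⁻⁵ s⁻¹
Pressure gradient: |∂P/∂n| = 1000 Pa / 446000 m = 2.24×10⁻³ Pa/m
Geostrophic balance (pressure-gradient force = Coriolis force):
V_g = (1/(fρ)) |∂P/∂n| = 2.24×10⁻³ / (4.51×10⁻⁵ × 1.25) = 39.8 m/s

39.8 m/s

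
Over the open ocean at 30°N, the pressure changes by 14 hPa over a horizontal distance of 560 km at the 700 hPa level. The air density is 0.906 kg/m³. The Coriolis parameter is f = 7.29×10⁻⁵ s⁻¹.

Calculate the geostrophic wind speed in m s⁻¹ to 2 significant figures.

38 m s⁻¹

Pressure gradient: |∂P/∂n| = 1400 Pa / 560000 m = 2.50×10⁻³ Pa/m
Geostrophic balance (pressure-gradient force = Coriolis force):
V_g = (1/(fρ)) |∂P/∂n| = 2.50×10⁻³ / (7.29×10⁻⁵ × 0.906) = 37.9 m/s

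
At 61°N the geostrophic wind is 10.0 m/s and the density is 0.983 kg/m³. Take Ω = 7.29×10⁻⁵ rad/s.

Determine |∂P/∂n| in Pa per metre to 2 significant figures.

1.3×10⁻³ Pa/m

Coriolis parameter at 61°N:
f = 2Ω sin φ = 2 × 7.29×10⁻⁵ × sin 61° = 1.28×10⁻⁴ s⁻¹
Geostrophic balance rearranged: |∂P/∂n| = f ρ V_g
|∂P/∂n| = 1.28×10⁻⁴ × 0.983 × 10.0 = 1.25×10⁻³ Pa/m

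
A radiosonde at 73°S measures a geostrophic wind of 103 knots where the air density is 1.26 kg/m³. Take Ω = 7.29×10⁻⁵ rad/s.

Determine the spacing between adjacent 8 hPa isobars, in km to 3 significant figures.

85.9 km

Coriolis parameter at 73°S:
f = 2Ω sin φ = 2 × 7.29×10⁻⁵ × sin 73° = 1.39×10⁻⁴ s⁻¹
Wind speed in SI: 103 knots = 53.0 m/s
Geostrophic balance rearranged: |∂P/∂n| = f ρ V_g
|∂P/∂n| = 1.39×10⁻⁴ × 1.26 × 53.0 = 9.31×10⁻³ Pa/m
Isobar spacing: Δn = ΔP/|∂P/∂n| = 800 Pa / 9.31×10⁻³ Pa/m = 85939 m ≈ 85.9 km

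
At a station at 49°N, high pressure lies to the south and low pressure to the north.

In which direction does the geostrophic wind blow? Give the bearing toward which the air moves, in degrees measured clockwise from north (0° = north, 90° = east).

090°

The pressure-gradient force points toward the north (bearing 000°).
Geostrophic balance: in the Northern Hemisphere the Coriolis force deflects motion to the right, so the geostrophic wind blows 90° to the right of the pressure-gradient force (low pressure on the left).
Rotating 000° by 90° clockwise gives 090° — the wind blows toward the east.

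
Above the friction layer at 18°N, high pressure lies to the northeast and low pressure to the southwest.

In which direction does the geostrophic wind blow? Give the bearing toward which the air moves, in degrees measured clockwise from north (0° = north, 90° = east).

The pressure-gradient force points toward the southwest (bearing 225°).
Geostrophic balance: in the Northern Hemisphere the Coriolis force deflects motion to the right, so the geostrophic wind blows 90° to the right of the pressure-gradient force (low pressure on the left).
Rotating 225° by 90° clockwise gives 315° — the wind blows toward the northwest.

315°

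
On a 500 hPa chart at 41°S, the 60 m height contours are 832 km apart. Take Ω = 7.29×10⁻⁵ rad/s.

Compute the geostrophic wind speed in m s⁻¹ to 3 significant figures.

Coriolis parameter at 41°S:
f = 2Ω sin φ = 2 × 7.29×10⁻⁵ × sin 41° = 9.57×10⁻⁵ s⁻¹
Height gradient: |∂Z/∂n| = 60 m / 832000 m = 7.21×10⁻⁵
On a pressure surface, geostrophic balance gives V_g = (g/f)|∂Z/∂n|:
V_g = 9.81 × 7.21×10⁻⁵ / 9.57×10⁻⁵ = 7.40 m/s

7.40 m s⁻¹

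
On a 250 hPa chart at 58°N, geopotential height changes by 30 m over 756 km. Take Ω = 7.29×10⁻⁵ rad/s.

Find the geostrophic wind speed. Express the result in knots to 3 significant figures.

Coriolis parameter at 58°N:
f = 2Ω sin φ = 2 × 7.29×10⁻⁵ × sin 58° = 1.24×10⁻⁴ s⁻¹
Height gradient: |∂Z/∂n| = 30 m / 756000 m = 3.97×10⁻⁵
On a pressure surface, geostrophic balance gives V_g = (g/f)|∂Z/∂n|:
V_g = 9.81 × 3.97×10⁻⁵ / 1.24×10⁻⁴ = 3.15 m/s
Converting: 3.15 m/s × 1.944 = 6.12 knots

6.12 knots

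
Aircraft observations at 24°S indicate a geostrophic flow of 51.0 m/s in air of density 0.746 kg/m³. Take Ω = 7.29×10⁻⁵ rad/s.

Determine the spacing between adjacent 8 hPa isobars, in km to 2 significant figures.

Coriolis parameter at 24°S:
f = 2Ω sin φ = 2 × 7.29×10⁻⁵ × sin 24° = 5.93×10⁻⁵ s⁻¹
Geostrophic balance rearranged: |∂P/∂n| = f ρ V_g
|∂P/∂n| = 5.93×10⁻⁵ × 0.746 × 51.0 = 2.26×10⁻³ Pa/m
Isobar spacing: Δn = ΔP/|∂P/∂n| = 800 Pa / 2.26×10⁻³ Pa/m = 354577 m ≈ 350 km

350 km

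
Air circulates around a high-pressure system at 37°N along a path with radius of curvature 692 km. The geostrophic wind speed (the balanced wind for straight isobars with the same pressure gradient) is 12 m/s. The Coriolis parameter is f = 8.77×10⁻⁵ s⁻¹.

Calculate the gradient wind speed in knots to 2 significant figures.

32 knots

Around a high, pressure-gradient force acts outward with centrifugal, so Coriolis balances both:
fV = (1/ρ)|∂P/∂n| + V²/R  →  V² − fR·V + fR·V_g = 0
With fR = 8.77×10⁻⁵ × 692×10³ m = 60.7 m/s:
V = [fR − √((fR)² − 4 fR V_g)]/2 = [60.7 − √(60.7² − 4×60.7×12)]/2 = 16.5 m/s
Supergeostrophic (V > V_g = 12 m/s), as expected around a high.
Converting: 16.5 m/s × 1.944 = 32 knots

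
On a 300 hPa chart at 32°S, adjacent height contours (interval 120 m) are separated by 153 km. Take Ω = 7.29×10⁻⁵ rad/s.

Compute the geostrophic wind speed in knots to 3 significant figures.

Coriolis parameter at 32°S:
f = 2Ω sin φ = 2 × 7.29×10⁻⁵ × sin 32° = 7.73×10⁻⁵ s⁻¹
Height gradient: |∂Z/∂n| = 120 m / 153000 m = 7.84×10⁻⁴
On a pressure surface, geostrophic balance gives V_g = (g/f)|∂Z/∂n|:
V_g = 9.81 × 7.84×10⁻⁴ / 7.73×10⁻⁵ = 99.6 m/s
Converting: 99.6 m/s × 1.944 = 194 knots

194 knots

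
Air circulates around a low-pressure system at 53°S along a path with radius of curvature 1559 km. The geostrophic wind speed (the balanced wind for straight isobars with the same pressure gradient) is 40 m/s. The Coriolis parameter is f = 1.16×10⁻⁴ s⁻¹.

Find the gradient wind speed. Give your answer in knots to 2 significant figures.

66 knots

Around a low, centrifugal force acts outward with Coriolis, so pressure-gradient force balances both:
(1/ρ)|∂P/∂n| = fV + V²/R  →  V² + fR·V − fR·V_g = 0
With fR = 1.16×10⁻⁴ × 1559×10³ m = 181 m/s:
V = [−fR + √((fR)² + 4 fR V_g)]/2 = [−181 + √(181² + 4×181×40)]/2 = 33.7 m/s
Subgeostrophic (V < V_g = 40 m/s), as expected around a low.
Converting: 33.7 m/s × 1.944 = 66 knots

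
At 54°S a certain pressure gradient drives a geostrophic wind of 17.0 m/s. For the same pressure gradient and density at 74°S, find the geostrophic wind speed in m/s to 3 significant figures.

With the same pressure gradient and density, V_g ∝ 1/f ∝ 1/sin φ.
V₂ = V₁ · sin φ₁ / sin φ₂ = 17.0 × sin 54° / sin 74°
V₂ = 17.0 × 0.8090/0.9613 = 14.3 m/s

14.3 m/s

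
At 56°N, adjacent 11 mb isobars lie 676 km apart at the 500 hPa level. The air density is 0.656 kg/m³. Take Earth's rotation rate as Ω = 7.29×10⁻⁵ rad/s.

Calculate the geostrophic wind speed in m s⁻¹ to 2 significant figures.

Coriolis parameter at 56°N:
f = 2Ω sin φ = 2 × 7.29×10⁻⁵ × sin 56° = 1.21×10⁻⁴ s⁻¹
Pressure gradient: |∂P/∂n| = 1100 Pa / 676000 m = 1.63×10⁻³ Pa/m
Geostrophic balance (pressure-gradient force = Coriolis force):
V_g = (1/(fρ)) |∂P/∂n| = 1.63×10⁻³ / (1.21×10⁻⁴ × 0.656) = 20.5 m/s

21 m s⁻¹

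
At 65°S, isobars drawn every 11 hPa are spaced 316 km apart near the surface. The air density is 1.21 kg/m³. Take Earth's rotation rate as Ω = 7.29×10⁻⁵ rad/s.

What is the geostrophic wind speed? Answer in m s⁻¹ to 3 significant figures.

Coriolis parameter at 65°S:
f = 2Ω sin φ = 2 × 7.29×10⁻⁵ × sin 65° = 1.32×10⁻⁴ s⁻¹
Pressure gradient: |∂P/∂n| = 1100 Pa / 316000 m = 3.48×10⁻³ Pa/m
Geostrophic balance (pressure-gradient force = Coriolis force):
V_g = (1/(fρ)) |∂P/∂n| = 3.48×10⁻³ / (1.32×10⁻⁴ × 1.21) = 21.8 m/s

21.8 m s⁻¹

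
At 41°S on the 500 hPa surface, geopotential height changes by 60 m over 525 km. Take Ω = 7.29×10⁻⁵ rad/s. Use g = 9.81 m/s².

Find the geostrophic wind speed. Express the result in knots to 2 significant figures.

Coriolis parameter at 41°S:
f = 2Ω sin φ = 2 × 7.29×10⁻⁵ × sin 41° = 9.57×10⁻⁵ s⁻¹
Height gradient: |∂Z/∂n| = 60 m / 525000 m = 1.14×10⁻⁴
On a pressure surface, geostrophic balance gives V_g = (g/f)|∂Z/∂n|:
V_g = 9.81 × 1.14×10⁻⁴ / 9.57×10⁻⁵ = 11.7 m/s
Converting: 11.7 m/s × 1.944 = 23 knots

23 knots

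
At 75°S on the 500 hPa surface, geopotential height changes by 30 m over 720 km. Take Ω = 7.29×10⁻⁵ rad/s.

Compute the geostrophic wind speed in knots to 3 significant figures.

Coriolis parameter at 75°S:
f = 2Ω sin φ = 2 × 7.29×10⁻⁵ × sin 75° = 1.41×10⁻⁴ s⁻¹
Height gradient: |∂Z/∂n| = 30 m / 720000 m = 4.17×10⁻⁵
On a pressure surface, geostrophic balance gives V_g = (g/f)|∂Z/∂n|:
V_g = 9.81 × 4.17×10⁻⁵ / 1.41×10⁻⁴ = 2.90 m/s
Converting: 2.90 m/s × 1.944 = 5.64 knots

5.64 knots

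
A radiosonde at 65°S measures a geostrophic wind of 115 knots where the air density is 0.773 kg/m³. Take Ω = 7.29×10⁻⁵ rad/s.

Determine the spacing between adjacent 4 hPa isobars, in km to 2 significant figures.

66 km

Coriolis parameter at 65°S:
f = 2Ω sin φ = 2 × 7.29×10⁻⁵ × sin 65° = 1.32×10⁻⁴ s⁻¹
Wind speed in SI: 115 knots = 59.2 m/s
Geostrophic balance rearranged: |∂P/∂n| = f ρ V_g
|∂P/∂n| = 1.32×10⁻⁴ × 0.773 × 59.2 = 6.04×10⁻³ Pa/m
Isobar spacing: Δn = ΔP/|∂P/∂n| = 400 Pa / 6.04×10⁻³ Pa/m = 66193 m ≈ 66 km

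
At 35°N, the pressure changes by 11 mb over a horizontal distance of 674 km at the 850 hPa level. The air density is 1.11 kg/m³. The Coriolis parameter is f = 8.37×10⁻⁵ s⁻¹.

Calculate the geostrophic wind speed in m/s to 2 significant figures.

18 m/s

Pressure gradient: |∂P/∂n| = 1100 Pa / 674000 m = 1.63×10⁻³ Pa/m
Geostrophic balance (pressure-gradient force = Coriolis force):
V_g = (1/(fρ)) |∂P/∂n| = 1.63×10⁻³ / (8.37×10⁻⁵ × 1.11) = 17.6 m/s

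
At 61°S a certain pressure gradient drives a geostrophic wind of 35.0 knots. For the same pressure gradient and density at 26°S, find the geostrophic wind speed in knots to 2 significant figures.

70 knots

With the same pressure gradient and density, V_g ∝ 1/f ∝ 1/sin φ.
V₂ = V₁ · sin φ₁ / sin φ₂ = 35.0 × sin 61° / sin 26°
V₂ = 35.0 × 0.8746/0.4384 = 70 knots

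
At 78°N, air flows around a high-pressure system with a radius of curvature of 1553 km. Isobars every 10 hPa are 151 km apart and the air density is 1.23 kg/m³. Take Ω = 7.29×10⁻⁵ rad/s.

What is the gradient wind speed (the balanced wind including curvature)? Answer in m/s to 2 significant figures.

Coriolis parameter at 78°N:
f = 2Ω sin φ = 2 × 7.29×10⁻⁵ × sin 78° = 1.43×10⁻⁴ s⁻¹
Pressure gradient: |∂P/∂n| = 1000 Pa / 151000 m = 6.62×10⁻³ Pa/m
Geostrophic speed: V_g = |∂P/∂n|/(fρ) = 6.62×10⁻³/(1.43×10⁻⁴ × 1.23) = 37.8 m/s
Around a high, pressure-gradient force acts outward with centrifugal, so Coriolis balances both:
fV = (1/ρ)|∂P/∂n| + V²/R  →  V² − fR·V + fR·V_g = 0
With fR = 1.43×10⁻⁴ × 1553×10³ m = 221 m/s:
V = [fR − √((fR)² − 4 fR V_g)]/2 = [221 − √(221² − 4×221×37.8)]/2 = 48.3 m/s
Supergeostrophic (V > V_g = 37.8 m/s), as expected around a high.

48 m/s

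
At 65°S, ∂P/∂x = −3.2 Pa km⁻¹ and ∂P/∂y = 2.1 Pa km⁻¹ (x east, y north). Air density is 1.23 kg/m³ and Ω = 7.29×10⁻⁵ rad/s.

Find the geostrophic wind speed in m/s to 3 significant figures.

23.5 m/s

Coriolis parameter at 65°S:
f = 2Ω sin φ = 2 × 7.29×10⁻⁵ × sin 65° = 1.32×10⁻⁴ s⁻¹
In the Southern Hemisphere f is negative: f = −1.32×10⁻⁴ s⁻¹.
Component geostrophic relations (x east, y north):
u_g = −(1/(fρ)) ∂P/∂y,  v_g = (1/(fρ)) ∂P/∂x
u_g = −(2.1×10⁻³)/(−1.32×10⁻⁴ × 1.23) = 12.9 m/s;  v_g = (−3.2×10⁻³)/(−1.32×10⁻⁴ × 1.23) = 19.7 m/s
|V_g| = √(u_g² + v_g²) = 23.5 m/s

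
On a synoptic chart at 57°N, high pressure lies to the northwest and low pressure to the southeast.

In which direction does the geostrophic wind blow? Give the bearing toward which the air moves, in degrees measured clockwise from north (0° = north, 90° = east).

The pressure-gradient force points toward the southeast (bearing 135°).
Geostrophic balance: in the Northern Hemisphere the Coriolis force deflects motion to the right, so the geostrophic wind blows 90° to the right of the pressure-gradient force (low pressure on the left).
Rotating 135° by 90° clockwise gives 225° — the wind blows toward the southwest.

225°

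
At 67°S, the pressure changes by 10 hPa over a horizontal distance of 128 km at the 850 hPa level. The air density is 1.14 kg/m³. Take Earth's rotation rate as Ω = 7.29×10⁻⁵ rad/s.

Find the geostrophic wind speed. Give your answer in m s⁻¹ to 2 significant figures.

51 m s⁻¹

Coriolis parameter at 67°S:
f = 2Ω sin φ = 2 × 7.29×10⁻⁵ × sin 67° = 1.34×10⁻⁴ s⁻¹
Pressure gradient: |∂P/∂n| = 1000 Pa / 128000 m = 7.81×10⁻³ Pa/m
Geostrophic balance (pressure-gradient force = Coriolis force):
V_g = (1/(fρ)) |∂P/∂n| = 7.81×10⁻³ / (1.34×10⁻⁴ × 1.14) = 51.1 m/s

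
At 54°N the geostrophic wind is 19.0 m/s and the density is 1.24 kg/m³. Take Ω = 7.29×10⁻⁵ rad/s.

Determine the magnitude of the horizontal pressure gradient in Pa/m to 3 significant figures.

Coriolis parameter at 54°N:
f = 2Ω sin φ = 2 × 7.29×10⁻⁵ × sin 54° = 1.18×10⁻⁴ s⁻¹
Geostrophic balance rearranged: |∂P/∂n| = f ρ V_g
|∂P/∂n| = 1.18×10⁻⁴ × 1.24 × 19.0 = 2.78×10⁻³ Pa/m

2.78×10⁻³ Pa/m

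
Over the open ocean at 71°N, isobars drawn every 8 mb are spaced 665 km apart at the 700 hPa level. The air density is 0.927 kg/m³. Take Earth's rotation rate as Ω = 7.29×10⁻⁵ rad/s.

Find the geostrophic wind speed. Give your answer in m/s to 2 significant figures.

Coriolis parameter at 71°N:
f = 2Ω sin φ = 2 × 7.29×10⁻⁵ × sin 71° = 1.38×10⁻⁴ s⁻¹
Pressure gradient: |∂P/∂n| = 800 Pa / 665000 m = 1.20×10⁻³ Pa/m
Geostrophic balance (pressure-gradient force = Coriolis force):
V_g = (1/(fρ)) |∂P/∂n| = 1.20×10⁻³ / (1.38×10⁻⁴ × 0.927) = 9.41 m/s

9.4 m/s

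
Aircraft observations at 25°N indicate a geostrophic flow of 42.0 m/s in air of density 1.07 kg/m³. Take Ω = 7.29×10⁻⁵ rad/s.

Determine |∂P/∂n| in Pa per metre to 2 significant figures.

Coriolis parameter at 25°N:
f = 2Ω sin φ = 2 × 7.29×10⁻⁵ × sin 25° = 6.16×10⁻⁵ s⁻¹
Geostrophic balance rearranged: |∂P/∂n| = f ρ V_g
|∂P/∂n| = 6.16×10⁻⁵ × 1.07 × 42.0 = 2.77×10⁻³ Pa/m

2.8×10⁻³ Pa/m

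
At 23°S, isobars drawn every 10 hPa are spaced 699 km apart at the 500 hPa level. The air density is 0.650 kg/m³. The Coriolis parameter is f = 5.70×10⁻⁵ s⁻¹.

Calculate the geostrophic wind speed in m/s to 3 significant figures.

38.6 m/s

Pressure gradient: |∂P/∂n| = 1000 Pa / 699000 m = 1.43×10⁻³ Pa/m
Geostrophic balance (pressure-gradient force = Coriolis force):
V_g = (1/(fρ)) |∂P/∂n| = 1.43×10⁻³ / (5.70×10⁻⁵ × 0.650) = 38.6 m/s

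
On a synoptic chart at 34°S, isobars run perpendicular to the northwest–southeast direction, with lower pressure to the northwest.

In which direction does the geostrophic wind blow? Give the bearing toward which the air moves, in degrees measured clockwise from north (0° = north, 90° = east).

The pressure-gradient force points toward the northwest (bearing 315°).
Geostrophic balance: in the Southern Hemisphere the Coriolis force deflects motion to the left, so the geostrophic wind blows 90° to the left of the pressure-gradient force (low pressure on the right).
Rotating 315° by 90° counterclockwise gives 225° — the wind blows toward the southwest.

225°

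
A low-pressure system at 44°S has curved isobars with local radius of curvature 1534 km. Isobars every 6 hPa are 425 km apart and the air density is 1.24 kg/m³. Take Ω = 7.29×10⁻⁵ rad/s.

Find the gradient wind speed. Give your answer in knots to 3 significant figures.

Coriolis parameter at 44°S:
f = 2Ω sin φ = 2 × 7.29×10⁻⁵ × sin 44° = 1.01×10⁻⁴ s⁻¹
Pressure gradient: |∂P/∂n| = 600 Pa / 425000 m = 1.41×10⁻³ Pa/m
Geostrophic speed: V_g = |∂P/∂n|/(fρ) = 1.41×10⁻³/(1.01×10⁻⁴ × 1.24) = 11.2 m/s
Around a low, centrifugal force acts outward with Coriolis, so pressure-gradient force balances both:
(1/ρ)|∂P/∂n| = fV + V²/R  →  V² + fR·V − fR·V_g = 0
With fR = 1.01×10⁻⁴ × 1534×10³ m = 155 m/s:
V = [−fR + √((fR)² + 4 fR V_g)]/2 = [−155 + √(155² + 4×155×11.2)]/2 = 10.5 m/s
Subgeostrophic (V < V_g = 11.2 m/s), as expected around a low.
Converting: 10.5 m/s × 1.944 = 20.5 knots

20.5 knots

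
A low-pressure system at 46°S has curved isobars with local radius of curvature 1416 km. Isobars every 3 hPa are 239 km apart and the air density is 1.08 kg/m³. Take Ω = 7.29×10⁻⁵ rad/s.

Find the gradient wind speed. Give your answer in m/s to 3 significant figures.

10.4 m/s

Coriolis parameter at 46°S:
f = 2Ω sin φ = 2 × 7.29×10⁻⁵ × sin 46° = 1.05×10⁻⁴ s⁻¹
Pressure gradient: |∂P/∂n| = 300 Pa / 239000 m = 1.26×10⁻³ Pa/m
Geostrophic speed: V_g = |∂P/∂n|/(fρ) = 1.26×10⁻³/(1.05×10⁻⁴ × 1.08) = 11.1 m/s
Around a low, centrifugal force acts outward with Coriolis, so pressure-gradient force balances both:
(1/ρ)|∂P/∂n| = fV + V²/R  →  V² + fR·V − fR·V_g = 0
With fR = 1.05×10⁻⁴ × 1416×10³ m = 149 m/s:
V = [−fR + √((fR)² + 4 fR V_g)]/2 = [−149 + √(149² + 4×149×11.1)]/2 = 10.4 m/s
Subgeostrophic (V < V_g = 11.1 m/s), as expected around a low.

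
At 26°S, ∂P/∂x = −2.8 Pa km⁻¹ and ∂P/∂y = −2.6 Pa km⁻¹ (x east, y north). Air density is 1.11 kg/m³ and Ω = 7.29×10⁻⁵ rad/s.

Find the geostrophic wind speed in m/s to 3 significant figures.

53.9 m/s

Coriolis parameter at 26°S:
f = 2Ω sin φ = 2 × 7.29×10⁻⁵ × sin 26° = 6.39×10⁻⁵ s⁻¹
In the Southern Hemisphere f is negative: f = −6.39×10⁻⁵ s⁻¹.
Component geostrophic relations (x east, y north):
u_g = −(1/(fρ)) ∂P/∂y,  v_g = (1/(fρ)) ∂P/∂x
u_g = −(−2.6×10⁻³)/(−6.39×10⁻⁵ × 1.11) = −36.6 m/s;  v_g = (−2.8×10⁻³)/(−6.39×10⁻⁵ × 1.11) = 39.5 m/s
|V_g| = √(u_g² + v_g²) = 53.9 m/s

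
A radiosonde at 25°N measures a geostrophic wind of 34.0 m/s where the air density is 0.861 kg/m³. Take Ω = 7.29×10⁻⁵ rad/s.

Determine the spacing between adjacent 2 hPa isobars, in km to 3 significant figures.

Coriolis parameter at 25°N:
f = 2Ω sin φ = 2 × 7.29×10⁻⁵ × sin 25° = 6.16×10⁻⁵ s⁻¹
Geostrophic balance rearranged: |∂P/∂n| = f ρ V_g
|∂P/∂n| = 6.16×10⁻⁵ × 0.861 × 34.0 = 1.80×10⁻³ Pa/m
Isobar spacing: Δn = ΔP/|∂P/∂n| = 200 Pa / 1.80×10⁻³ Pa/m = 110877 m ≈ 111 km

111 km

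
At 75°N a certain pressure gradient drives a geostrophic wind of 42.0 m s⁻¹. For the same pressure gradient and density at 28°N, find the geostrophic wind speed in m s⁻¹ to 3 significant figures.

With the same pressure gradient and density, V_g ∝ 1/f ∝ 1/sin φ.
V₂ = V₁ · sin φ₁ / sin φ₂ = 42.0 × sin 75° / sin 28°
V₂ = 42.0 × 0.9659/0.4695 = 86.4 m s⁻¹

86.4 m s⁻¹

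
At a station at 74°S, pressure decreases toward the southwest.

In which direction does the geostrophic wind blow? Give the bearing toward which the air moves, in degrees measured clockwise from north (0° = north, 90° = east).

The pressure-gradient force points toward the southwest (bearing 225°).
Geostrophic balance: in the Southern Hemisphere the Coriolis force deflects motion to the left, so the geostrophic wind blows 90° to the left of the pressure-gradient force (low pressure on the right).
Rotating 225° by 90° counterclockwise gives 135° — the wind blows toward the southeast.

135°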